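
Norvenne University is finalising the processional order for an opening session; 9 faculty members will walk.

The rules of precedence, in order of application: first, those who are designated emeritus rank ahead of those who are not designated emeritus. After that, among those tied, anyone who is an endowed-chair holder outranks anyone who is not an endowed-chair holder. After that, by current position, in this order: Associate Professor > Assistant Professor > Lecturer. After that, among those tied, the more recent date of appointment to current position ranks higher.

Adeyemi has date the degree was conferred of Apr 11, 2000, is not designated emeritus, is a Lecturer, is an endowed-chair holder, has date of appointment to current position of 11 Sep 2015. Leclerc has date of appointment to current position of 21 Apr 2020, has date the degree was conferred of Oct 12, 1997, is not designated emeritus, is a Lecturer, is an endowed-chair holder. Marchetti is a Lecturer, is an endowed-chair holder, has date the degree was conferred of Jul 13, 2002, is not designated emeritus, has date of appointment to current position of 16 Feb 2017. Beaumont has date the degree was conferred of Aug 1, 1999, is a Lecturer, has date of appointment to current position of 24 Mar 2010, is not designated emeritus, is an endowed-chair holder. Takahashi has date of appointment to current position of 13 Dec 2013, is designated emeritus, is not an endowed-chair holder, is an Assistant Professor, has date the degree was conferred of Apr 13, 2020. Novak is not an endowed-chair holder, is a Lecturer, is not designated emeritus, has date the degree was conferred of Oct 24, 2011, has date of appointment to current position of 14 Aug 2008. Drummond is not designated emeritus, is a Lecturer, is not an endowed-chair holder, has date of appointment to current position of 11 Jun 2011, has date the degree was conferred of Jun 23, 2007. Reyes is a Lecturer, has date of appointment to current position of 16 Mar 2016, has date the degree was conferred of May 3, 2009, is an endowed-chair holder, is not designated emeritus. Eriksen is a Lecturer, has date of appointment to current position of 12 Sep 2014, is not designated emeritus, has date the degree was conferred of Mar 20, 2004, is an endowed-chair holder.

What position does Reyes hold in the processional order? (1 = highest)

4

By the first rule: Takahashi (designated emeritus); then Leclerc, Marchetti, Reyes, Adeyemi, Eriksen, Beaumont, Drummond and Novak (each not designated emeritus).
Among Leclerc, Marchetti, Reyes, Adeyemi, Eriksen, Beaumont, Drummond and Novak, an endowed-chair holder before not an endowed-chair holder: Leclerc, Marchetti, Reyes, Adeyemi, Eriksen and Beaumont (an endowed-chair holder) before Drummond and Novak (not an endowed-chair holder).
Leclerc, Marchetti, Reyes, Adeyemi, Eriksen and Beaumont are each Lecturer, so the next rule applies.
Among Leclerc, Marchetti, Reyes, Adeyemi, Eriksen and Beaumont, by date of appointment to current position (later first): Leclerc (21 Apr 2020) before Marchetti (16 Feb 2017) before Reyes (16 Mar 2016) before Adeyemi (11 Sep 2015) before Eriksen (12 Sep 2014) before Beaumont (24 Mar 2010).
Drummond and Novak are each Lecturer, so the next rule applies.
Among Drummond and Novak, by date of appointment to current position (later first): Drummond (11 Jun 2011) before Novak (14 Aug 2008).
Order: Takahashi, Leclerc, Marchetti, Reyes, Adeyemi, Eriksen, Beaumont, Drummond, Novak. So position 4.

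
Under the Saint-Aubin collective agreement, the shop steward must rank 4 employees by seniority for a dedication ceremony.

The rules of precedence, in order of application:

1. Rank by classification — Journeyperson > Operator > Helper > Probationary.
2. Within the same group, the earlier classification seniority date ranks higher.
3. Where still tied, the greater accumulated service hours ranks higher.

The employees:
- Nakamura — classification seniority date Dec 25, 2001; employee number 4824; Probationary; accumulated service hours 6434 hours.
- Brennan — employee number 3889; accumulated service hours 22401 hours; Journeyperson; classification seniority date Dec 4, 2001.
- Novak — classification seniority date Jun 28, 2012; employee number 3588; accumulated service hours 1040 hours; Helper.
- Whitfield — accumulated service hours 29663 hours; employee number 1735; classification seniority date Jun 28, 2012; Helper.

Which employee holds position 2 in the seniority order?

By classification: Brennan (Journeyperson); then Whitfield and Novak (Helper); then Nakamura (Probationary).
Whitfield and Novak both have classification seniority date Jun 28, 2012, so the next rule applies.
Among Whitfield and Novak, by accumulated service hours (higher first): Whitfield (29663 hours) before Novak (1040 hours).
Order: Brennan, Whitfield, Novak, Nakamura.

Whitfield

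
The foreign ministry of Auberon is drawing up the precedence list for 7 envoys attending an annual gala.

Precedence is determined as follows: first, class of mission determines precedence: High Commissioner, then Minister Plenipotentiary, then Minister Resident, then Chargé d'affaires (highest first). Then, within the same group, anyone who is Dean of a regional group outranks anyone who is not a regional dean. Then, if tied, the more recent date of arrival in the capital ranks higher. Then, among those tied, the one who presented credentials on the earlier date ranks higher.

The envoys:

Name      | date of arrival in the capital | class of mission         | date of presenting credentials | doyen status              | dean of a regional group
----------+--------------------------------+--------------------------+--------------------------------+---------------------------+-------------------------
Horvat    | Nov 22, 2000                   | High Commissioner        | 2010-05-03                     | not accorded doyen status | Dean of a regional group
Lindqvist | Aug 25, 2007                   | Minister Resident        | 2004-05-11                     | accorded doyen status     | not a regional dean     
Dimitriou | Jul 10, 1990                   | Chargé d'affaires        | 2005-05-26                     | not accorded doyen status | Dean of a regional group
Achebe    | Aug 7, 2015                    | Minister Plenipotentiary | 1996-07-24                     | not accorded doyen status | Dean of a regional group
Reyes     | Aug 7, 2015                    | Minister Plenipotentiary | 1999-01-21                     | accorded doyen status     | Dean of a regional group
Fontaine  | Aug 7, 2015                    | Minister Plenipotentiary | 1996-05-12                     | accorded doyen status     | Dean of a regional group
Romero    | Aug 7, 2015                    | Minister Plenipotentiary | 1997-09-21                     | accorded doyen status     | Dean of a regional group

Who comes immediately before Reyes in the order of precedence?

Romero

By class of mission: Horvat (High Commissioner); then Fontaine, Achebe, Romero and Reyes (Minister Plenipotentiary); then Lindqvist (Minister Resident); then Dimitriou (Chargé d'affaires).
Fontaine, Achebe, Romero and Reyes are each Dean of a regional group, so the next rule applies.
Fontaine, Achebe, Romero and Reyes all have date of arrival in the capital Aug 7, 2015, so the next rule applies.
Among Fontaine, Achebe, Romero and Reyes, by date of presenting credentials (earlier first): Fontaine (1996-05-12) before Achebe (1996-07-24) before Romero (1997-09-21) before Reyes (1999-01-21).
Order: Horvat, Fontaine, Achebe, Romero, Reyes, Lindqvist, Dimitriou.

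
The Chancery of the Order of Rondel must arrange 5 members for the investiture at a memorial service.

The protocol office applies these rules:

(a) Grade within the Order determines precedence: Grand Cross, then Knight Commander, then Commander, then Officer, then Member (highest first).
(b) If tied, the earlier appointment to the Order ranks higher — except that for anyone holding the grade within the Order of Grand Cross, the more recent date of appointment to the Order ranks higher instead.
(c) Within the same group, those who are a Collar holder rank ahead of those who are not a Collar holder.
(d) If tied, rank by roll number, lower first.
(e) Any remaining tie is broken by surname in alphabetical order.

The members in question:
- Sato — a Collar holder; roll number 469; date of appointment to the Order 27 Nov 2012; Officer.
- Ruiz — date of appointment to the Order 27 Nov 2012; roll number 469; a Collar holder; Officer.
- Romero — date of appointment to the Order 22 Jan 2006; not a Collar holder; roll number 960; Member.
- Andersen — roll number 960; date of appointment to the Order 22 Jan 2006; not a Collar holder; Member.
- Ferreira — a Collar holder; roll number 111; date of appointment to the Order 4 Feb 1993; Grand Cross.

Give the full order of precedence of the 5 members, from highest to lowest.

Ferreira, Ruiz, Sato, Andersen, Romero

By grade within the Order: Ferreira (Grand Cross); then Ruiz and Sato (Officer); then Andersen and Romero (Member).
Ruiz and Sato both have date of appointment to the Order 27 Nov 2012, so the next rule applies.
Ruiz and Sato are each a Collar holder, so the next rule applies.
Ruiz and Sato both have roll number 469, so the next rule applies.
Among Ruiz and Sato, alphabetically by surname: Ruiz before Sato.
Andersen and Romero both have date of appointment to the Order 22 Jan 2006, so the next rule applies.
Andersen and Romero are each not a Collar holder, so the next rule applies.
Andersen and Romero both have roll number 960, so the next rule applies.
Among Andersen and Romero, alphabetically by surname: Andersen before Romero.
Full order: Ferreira, Ruiz, Sato, Andersen, Romero.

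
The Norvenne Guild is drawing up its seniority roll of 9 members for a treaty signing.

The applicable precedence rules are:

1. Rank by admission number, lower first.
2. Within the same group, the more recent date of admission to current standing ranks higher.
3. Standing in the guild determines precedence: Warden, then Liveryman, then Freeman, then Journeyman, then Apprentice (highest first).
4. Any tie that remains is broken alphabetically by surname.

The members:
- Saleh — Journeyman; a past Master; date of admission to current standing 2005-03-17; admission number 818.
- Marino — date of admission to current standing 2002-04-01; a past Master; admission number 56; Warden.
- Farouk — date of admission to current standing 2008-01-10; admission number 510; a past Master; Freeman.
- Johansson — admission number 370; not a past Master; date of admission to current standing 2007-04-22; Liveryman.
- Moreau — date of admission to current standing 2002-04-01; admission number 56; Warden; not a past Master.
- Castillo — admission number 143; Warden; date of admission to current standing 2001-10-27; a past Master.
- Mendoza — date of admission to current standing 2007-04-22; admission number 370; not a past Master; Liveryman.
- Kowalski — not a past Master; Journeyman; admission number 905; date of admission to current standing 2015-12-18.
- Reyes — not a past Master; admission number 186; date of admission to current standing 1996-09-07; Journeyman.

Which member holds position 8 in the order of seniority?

Saleh

By admission number (lower first): Marino and Moreau (both 56); then Castillo (143); then Reyes (186); then Johansson and Mendoza (both 370); then Farouk (510); then Saleh (818); then Kowalski (905).
Marino and Moreau both have date of admission to current standing 2002-04-01, so the next rule applies.
Marino and Moreau are each Warden, so the next rule applies.
Among Marino and Moreau, alphabetically by surname: Marino before Moreau.
Johansson and Mendoza both have date of admission to current standing 2007-04-22, so the next rule applies.
Johansson and Mendoza are each Liveryman, so the next rule applies.
Among Johansson and Mendoza, alphabetically by surname: Johansson before Mendoza.
Order: Marino, Moreau, Castillo, Reyes, Johansson, Mendoza, Farouk, Saleh, Kowalski.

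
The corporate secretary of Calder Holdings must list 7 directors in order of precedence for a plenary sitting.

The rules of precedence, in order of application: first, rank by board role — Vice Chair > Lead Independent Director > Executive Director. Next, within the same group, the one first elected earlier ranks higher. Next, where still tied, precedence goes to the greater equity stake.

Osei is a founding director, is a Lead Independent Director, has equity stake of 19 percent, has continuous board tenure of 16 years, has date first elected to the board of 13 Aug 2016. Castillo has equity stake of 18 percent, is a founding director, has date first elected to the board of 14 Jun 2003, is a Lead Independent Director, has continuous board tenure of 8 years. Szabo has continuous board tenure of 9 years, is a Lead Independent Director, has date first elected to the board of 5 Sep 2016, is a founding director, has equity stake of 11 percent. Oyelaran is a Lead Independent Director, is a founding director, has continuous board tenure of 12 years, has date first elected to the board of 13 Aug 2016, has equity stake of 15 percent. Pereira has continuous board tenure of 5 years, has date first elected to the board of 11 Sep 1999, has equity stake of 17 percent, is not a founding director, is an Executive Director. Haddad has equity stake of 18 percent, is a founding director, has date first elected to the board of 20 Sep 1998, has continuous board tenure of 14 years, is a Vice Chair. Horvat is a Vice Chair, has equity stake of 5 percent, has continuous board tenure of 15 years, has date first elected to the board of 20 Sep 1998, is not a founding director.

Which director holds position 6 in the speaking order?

By board role: Haddad and Horvat (Vice Chair); then Castillo, Osei, Oyelaran and Szabo (Lead Independent Director); then Pereira (Executive Director).
Haddad and Horvat both have date first elected to the board 20 Sep 1998, so the next rule applies.
Among Haddad and Horvat, by equity stake (higher first): Haddad (18 percent) before Horvat (5 percent).
Among Castillo, Osei, Oyelaran and Szabo, by date first elected to the board (earlier first): Castillo (14 Jun 2003) before Osei and Oyelaran (13 Aug 2016) before Szabo (5 Sep 2016).
Among Osei and Oyelaran, by equity stake (higher first): Osei (19 percent) before Oyelaran (15 percent).
Order: Haddad, Horvat, Castillo, Osei, Oyelaran, Szabo, Pereira.

Szabo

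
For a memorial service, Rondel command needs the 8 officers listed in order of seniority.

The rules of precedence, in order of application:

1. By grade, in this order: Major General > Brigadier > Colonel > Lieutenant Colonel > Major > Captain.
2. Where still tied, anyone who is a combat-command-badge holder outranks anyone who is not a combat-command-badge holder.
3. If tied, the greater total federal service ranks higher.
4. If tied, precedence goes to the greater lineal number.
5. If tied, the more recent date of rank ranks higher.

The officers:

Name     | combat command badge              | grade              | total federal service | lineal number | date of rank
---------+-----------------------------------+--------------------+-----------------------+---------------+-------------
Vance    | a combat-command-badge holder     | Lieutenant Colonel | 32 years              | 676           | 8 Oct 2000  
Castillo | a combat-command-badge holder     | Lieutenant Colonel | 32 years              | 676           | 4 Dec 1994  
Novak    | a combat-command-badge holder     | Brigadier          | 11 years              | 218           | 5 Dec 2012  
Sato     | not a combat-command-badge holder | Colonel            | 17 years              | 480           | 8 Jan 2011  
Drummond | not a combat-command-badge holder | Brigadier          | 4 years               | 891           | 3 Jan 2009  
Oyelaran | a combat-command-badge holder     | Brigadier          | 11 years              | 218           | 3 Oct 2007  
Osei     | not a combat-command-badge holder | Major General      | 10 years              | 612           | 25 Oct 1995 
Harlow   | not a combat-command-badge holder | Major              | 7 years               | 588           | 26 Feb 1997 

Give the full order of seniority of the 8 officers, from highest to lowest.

Osei, Novak, Oyelaran, Drummond, Sato, Vance, Castillo, Harlow

By grade: Osei (Major General); then Novak, Oyelaran and Drummond (Brigadier); then Sato (Colonel); then Vance and Castillo (Lieutenant Colonel); then Harlow (Major).
Among Novak, Oyelaran and Drummond, a combat-command-badge holder before not a combat-command-badge holder: Novak and Oyelaran (a combat-command-badge holder) before Drummond (not a combat-command-badge holder).
Novak and Oyelaran both have total federal service 11 years, so the next rule applies.
Novak and Oyelaran both have lineal number 218, so the next rule applies.
Among Novak and Oyelaran, by date of rank (later first): Novak (5 Dec 2012) before Oyelaran (3 Oct 2007).
Vance and Castillo are each a combat-command-badge holder, so the next rule applies.
Vance and Castillo both have total federal service 32 years, so the next rule applies.
Vance and Castillo both have lineal number 676, so the next rule applies.
Among Vance and Castillo, by date of rank (later first): Vance (8 Oct 2000) before Castillo (4 Dec 1994).
Full order: Osei, Novak, Oyelaran, Drummond, Sato, Vance, Castillo, Harlow.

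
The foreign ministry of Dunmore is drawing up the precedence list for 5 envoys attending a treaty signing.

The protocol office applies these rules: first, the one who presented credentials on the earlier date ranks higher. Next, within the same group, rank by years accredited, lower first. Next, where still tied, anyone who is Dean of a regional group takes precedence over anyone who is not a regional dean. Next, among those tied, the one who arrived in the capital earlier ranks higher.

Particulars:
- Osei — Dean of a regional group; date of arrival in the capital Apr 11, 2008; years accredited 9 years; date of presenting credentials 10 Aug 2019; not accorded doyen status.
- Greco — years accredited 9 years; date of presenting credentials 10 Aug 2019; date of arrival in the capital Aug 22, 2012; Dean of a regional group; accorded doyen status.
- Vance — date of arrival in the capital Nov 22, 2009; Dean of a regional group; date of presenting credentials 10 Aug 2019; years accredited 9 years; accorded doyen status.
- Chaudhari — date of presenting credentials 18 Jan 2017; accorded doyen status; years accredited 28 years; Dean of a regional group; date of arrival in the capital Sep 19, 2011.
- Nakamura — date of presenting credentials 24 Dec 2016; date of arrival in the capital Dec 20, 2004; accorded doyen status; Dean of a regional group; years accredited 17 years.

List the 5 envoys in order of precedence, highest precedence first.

By date of presenting credentials (earlier first): Nakamura (24 Dec 2016); then Chaudhari (18 Jan 2017); then Osei, Vance and Greco (each 10 Aug 2019).
Osei, Vance and Greco all have years accredited 9 years, so the next rule applies.
Osei, Vance and Greco are each Dean of a regional group, so the next rule applies.
Among Osei, Vance and Greco, by date of arrival in the capital (earlier first): Osei (Apr 11, 2008) before Vance (Nov 22, 2009) before Greco (Aug 22, 2012).
Full order: Nakamura, Chaudhari, Osei, Vance, Greco.

Nakamura, Chaudhari, Osei, Vance, Greco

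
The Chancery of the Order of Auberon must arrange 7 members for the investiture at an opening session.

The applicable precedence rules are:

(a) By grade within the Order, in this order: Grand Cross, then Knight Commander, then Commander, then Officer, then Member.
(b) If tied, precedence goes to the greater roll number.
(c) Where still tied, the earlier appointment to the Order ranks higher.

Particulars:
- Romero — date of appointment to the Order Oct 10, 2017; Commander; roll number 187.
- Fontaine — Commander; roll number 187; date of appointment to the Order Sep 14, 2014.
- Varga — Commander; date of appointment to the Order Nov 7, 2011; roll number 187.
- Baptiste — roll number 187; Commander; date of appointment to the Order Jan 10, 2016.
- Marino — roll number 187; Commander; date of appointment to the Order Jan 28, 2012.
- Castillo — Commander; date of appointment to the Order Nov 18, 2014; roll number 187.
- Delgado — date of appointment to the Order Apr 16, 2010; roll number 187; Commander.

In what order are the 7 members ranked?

Delgado, Varga, Marino, Fontaine, Castillo, Baptiste, Romero

By grade within the Order: Delgado, Varga, Marino, Fontaine, Castillo, Baptiste and Romero (Commander).
Delgado, Varga, Marino, Fontaine, Castillo, Baptiste and Romero all have roll number 187, so the next rule applies.
Among Delgado, Varga, Marino, Fontaine, Castillo, Baptiste and Romero, by date of appointment to the Order (earlier first): Delgado (Apr 16, 2010) before Varga (Nov 7, 2011) before Marino (Jan 28, 2012) before Fontaine (Sep 14, 2014) before Castillo (Nov 18, 2014) before Baptiste (Jan 10, 2016) before Romero (Oct 10, 2017).
Full order: Delgado, Varga, Marino, Fontaine, Castillo, Baptiste, Romero.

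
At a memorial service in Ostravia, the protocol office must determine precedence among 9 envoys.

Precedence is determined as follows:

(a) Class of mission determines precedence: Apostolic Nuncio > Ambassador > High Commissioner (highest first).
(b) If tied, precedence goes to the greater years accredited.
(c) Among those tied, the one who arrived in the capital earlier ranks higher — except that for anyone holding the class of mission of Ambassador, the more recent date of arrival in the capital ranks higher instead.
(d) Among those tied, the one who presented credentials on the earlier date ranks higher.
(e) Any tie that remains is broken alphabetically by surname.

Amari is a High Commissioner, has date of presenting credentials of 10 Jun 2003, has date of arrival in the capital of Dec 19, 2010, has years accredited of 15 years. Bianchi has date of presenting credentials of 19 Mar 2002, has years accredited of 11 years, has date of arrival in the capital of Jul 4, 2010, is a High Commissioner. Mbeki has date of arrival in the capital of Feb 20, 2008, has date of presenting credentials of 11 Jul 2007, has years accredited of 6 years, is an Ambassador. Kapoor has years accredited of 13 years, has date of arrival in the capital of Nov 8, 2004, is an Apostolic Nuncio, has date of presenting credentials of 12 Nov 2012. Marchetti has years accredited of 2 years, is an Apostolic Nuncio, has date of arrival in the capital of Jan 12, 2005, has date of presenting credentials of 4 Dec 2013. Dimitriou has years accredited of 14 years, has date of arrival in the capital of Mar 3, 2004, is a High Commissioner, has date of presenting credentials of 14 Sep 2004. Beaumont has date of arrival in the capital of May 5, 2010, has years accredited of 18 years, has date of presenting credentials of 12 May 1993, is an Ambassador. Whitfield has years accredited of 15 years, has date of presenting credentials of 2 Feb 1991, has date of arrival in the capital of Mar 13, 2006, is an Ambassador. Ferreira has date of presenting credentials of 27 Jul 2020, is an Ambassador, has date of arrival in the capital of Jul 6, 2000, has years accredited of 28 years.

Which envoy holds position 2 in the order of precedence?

By class of mission: Kapoor and Marchetti (Apostolic Nuncio); then Ferreira, Beaumont, Whitfield and Mbeki (Ambassador); then Amari, Dimitriou and Bianchi (High Commissioner).
Among Kapoor and Marchetti, by years accredited (higher first): Kapoor (13 years) before Marchetti (2 years).
Among Ferreira, Beaumont, Whitfield and Mbeki, by years accredited (higher first): Ferreira (28 years) before Beaumont (18 years) before Whitfield (15 years) before Mbeki (6 years).
Among Amari, Dimitriou and Bianchi, by years accredited (higher first): Amari (15 years) before Dimitriou (14 years) before Bianchi (11 years).
Order: Kapoor, Marchetti, Ferreira, Beaumont, Whitfield, Mbeki, Amari, Dimitriou, Bianchi.

Marchetti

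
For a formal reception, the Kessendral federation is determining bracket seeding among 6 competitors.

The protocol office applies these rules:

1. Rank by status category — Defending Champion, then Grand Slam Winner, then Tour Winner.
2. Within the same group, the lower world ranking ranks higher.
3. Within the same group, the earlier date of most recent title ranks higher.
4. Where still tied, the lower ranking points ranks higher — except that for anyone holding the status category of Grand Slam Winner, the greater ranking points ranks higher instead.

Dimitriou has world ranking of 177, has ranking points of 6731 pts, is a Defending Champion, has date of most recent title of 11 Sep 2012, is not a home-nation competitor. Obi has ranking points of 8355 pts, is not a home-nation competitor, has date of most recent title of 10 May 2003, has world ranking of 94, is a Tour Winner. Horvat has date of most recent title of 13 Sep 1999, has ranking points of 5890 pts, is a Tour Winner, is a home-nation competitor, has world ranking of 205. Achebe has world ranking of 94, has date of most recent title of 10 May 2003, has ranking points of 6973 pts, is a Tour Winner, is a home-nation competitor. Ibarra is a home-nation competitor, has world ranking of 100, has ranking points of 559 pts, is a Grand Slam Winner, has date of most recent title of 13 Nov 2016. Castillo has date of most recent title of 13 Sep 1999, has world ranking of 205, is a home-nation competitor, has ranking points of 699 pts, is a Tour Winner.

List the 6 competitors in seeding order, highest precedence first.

By status category: Dimitriou (Defending Champion); then Ibarra (Grand Slam Winner); then Achebe, Obi, Castillo and Horvat (Tour Winner).
Among Achebe, Obi, Castillo and Horvat, by world ranking (lower first): Achebe and Obi (94) before Castillo and Horvat (205).
Achebe and Obi both have date of most recent title 10 May 2003, so the next rule applies.
Among Achebe and Obi, by ranking points (lower first): Achebe (6973 pts) before Obi (8355 pts).
Castillo and Horvat both have date of most recent title 13 Sep 1999, so the next rule applies.
Among Castillo and Horvat, by ranking points (lower first): Castillo (699 pts) before Horvat (5890 pts).
Full order: Dimitriou, Ibarra, Achebe, Obi, Castillo, Horvat.

Dimitriou, Ibarra, Achebe, Obi, Castillo, Horvat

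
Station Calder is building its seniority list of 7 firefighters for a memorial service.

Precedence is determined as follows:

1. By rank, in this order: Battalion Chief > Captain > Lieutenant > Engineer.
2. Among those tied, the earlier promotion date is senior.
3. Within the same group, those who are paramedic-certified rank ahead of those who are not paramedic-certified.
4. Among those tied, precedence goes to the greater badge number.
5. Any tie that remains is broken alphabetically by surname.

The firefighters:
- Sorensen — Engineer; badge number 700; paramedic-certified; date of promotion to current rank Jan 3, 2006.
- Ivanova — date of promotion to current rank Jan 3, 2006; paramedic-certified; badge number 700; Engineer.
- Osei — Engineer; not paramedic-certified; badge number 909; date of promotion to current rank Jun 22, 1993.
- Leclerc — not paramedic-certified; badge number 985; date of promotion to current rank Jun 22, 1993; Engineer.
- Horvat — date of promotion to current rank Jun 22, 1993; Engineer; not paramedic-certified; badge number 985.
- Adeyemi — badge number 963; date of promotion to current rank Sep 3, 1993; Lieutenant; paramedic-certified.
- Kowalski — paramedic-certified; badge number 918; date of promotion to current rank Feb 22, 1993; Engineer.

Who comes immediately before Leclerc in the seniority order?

Horvat

By rank: Adeyemi (Lieutenant); then Kowalski, Horvat, Leclerc, Osei, Ivanova and Sorensen (Engineer).
Among Kowalski, Horvat, Leclerc, Osei, Ivanova and Sorensen, by date of promotion to current rank (earlier first): Kowalski (Feb 22, 1993) before Horvat, Leclerc and Osei (Jun 22, 1993) before Ivanova and Sorensen (Jan 3, 2006).
Horvat, Leclerc and Osei are each not paramedic-certified, so the next rule applies.
Among Horvat, Leclerc and Osei, by badge number (higher first): Horvat and Leclerc (985) before Osei (909).
Among Horvat and Leclerc, alphabetically by surname: Horvat before Leclerc.
Ivanova and Sorensen are each paramedic-certified, so the next rule applies.
Ivanova and Sorensen both have badge number 700, so the next rule applies.
Among Ivanova and Sorensen, alphabetically by surname: Ivanova before Sorensen.
Order: Adeyemi, Kowalski, Horvat, Leclerc, Osei, Ivanova, Sorensen.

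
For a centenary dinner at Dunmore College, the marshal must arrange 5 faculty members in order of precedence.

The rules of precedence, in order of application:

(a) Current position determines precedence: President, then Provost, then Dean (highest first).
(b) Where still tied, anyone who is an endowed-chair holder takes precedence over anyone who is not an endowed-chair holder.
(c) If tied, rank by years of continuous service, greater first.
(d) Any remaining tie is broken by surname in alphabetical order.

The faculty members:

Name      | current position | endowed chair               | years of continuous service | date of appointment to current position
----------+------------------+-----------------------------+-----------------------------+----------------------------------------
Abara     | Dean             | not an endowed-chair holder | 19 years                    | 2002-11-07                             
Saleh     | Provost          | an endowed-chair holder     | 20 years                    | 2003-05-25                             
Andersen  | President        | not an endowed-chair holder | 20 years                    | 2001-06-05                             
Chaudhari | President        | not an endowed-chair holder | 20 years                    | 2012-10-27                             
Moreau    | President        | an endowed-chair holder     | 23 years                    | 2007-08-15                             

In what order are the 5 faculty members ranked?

By current position: Moreau, Andersen and Chaudhari (President); then Saleh (Provost); then Abara (Dean).
Among Moreau, Andersen and Chaudhari, an endowed-chair holder before not an endowed-chair holder: Moreau (an endowed-chair holder) before Andersen and Chaudhari (not an endowed-chair holder).
Andersen and Chaudhari both have years of continuous service 20 years, so the next rule applies.
Among Andersen and Chaudhari, alphabetically by surname: Andersen before Chaudhari.
Full order: Moreau, Andersen, Chaudhari, Saleh, Abara.

Moreau, Andersen, Chaudhari, Saleh, Abara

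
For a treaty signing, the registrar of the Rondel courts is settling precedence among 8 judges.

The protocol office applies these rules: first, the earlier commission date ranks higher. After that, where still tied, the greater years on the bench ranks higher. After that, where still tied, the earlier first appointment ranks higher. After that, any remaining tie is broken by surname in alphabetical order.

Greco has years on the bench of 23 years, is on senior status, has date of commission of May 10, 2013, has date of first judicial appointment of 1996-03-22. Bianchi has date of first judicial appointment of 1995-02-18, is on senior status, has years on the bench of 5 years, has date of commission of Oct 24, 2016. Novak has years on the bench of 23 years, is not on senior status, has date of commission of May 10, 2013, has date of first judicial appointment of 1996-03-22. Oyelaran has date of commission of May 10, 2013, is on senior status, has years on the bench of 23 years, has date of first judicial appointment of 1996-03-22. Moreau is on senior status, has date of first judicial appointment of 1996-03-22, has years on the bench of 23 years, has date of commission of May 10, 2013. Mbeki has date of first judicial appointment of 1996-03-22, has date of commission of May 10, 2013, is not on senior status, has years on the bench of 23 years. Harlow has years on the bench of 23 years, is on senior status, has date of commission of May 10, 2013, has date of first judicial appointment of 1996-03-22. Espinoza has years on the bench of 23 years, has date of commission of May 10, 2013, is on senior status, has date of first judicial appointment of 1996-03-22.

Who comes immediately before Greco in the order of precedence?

Espinoza

By date of commission (earlier first): Espinoza, Greco, Harlow, Mbeki, Moreau, Novak and Oyelaran (each May 10, 2013); then Bianchi (Oct 24, 2016).
Espinoza, Greco, Harlow, Mbeki, Moreau, Novak and Oyelaran all have years on the bench 23 years, so the next rule applies.
Espinoza, Greco, Harlow, Mbeki, Moreau, Novak and Oyelaran all have date of first judicial appointment 1996-03-22, so the next rule applies.
Among Espinoza, Greco, Harlow, Mbeki, Moreau, Novak and Oyelaran, alphabetically by surname: Espinoza before Greco before Harlow before Mbeki before Moreau before Novak before Oyelaran.
Order: Espinoza, Greco, Harlow, Mbeki, Moreau, Novak, Oyelaran, Bianchi.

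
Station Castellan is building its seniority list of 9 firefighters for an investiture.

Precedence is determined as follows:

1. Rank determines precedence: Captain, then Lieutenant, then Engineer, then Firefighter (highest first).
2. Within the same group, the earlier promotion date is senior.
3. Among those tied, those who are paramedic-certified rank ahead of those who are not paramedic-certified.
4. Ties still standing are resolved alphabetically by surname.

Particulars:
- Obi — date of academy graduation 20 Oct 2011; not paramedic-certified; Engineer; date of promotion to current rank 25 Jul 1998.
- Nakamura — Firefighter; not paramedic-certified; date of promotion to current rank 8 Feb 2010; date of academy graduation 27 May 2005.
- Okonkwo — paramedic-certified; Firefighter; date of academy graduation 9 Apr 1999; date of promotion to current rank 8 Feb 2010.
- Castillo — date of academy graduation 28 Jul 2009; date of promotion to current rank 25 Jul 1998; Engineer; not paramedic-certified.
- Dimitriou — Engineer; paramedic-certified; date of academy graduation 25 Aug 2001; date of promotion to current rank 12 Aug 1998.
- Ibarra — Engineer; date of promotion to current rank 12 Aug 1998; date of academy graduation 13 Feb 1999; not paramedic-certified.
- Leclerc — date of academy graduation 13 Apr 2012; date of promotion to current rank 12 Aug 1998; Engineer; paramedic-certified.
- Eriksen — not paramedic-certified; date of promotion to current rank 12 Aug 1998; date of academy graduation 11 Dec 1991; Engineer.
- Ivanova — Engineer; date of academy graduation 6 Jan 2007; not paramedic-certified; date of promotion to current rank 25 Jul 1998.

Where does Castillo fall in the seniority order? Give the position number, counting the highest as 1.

1

By rank: Castillo, Ivanova, Obi, Dimitriou, Leclerc, Eriksen and Ibarra (Engineer); then Okonkwo and Nakamura (Firefighter).
Among Castillo, Ivanova, Obi, Dimitriou, Leclerc, Eriksen and Ibarra, by date of promotion to current rank (earlier first): Castillo, Ivanova and Obi (25 Jul 1998) before Dimitriou, Leclerc, Eriksen and Ibarra (12 Aug 1998).
Castillo, Ivanova and Obi are each not paramedic-certified, so the next rule applies.
Among Castillo, Ivanova and Obi, alphabetically by surname: Castillo before Ivanova before Obi.
Among Dimitriou, Leclerc, Eriksen and Ibarra, paramedic-certified before not paramedic-certified: Dimitriou and Leclerc (paramedic-certified) before Eriksen and Ibarra (not paramedic-certified).
Among Dimitriou and Leclerc, alphabetically by surname: Dimitriou before Leclerc.
Among Eriksen and Ibarra, alphabetically by surname: Eriksen before Ibarra.
Okonkwo and Nakamura both have date of promotion to current rank 8 Feb 2010, so the next rule applies.
Among Okonkwo and Nakamura, paramedic-certified before not paramedic-certified: Okonkwo (paramedic-certified) before Nakamura (not paramedic-certified).
Order: Castillo, Ivanova, Obi, Dimitriou, Leclerc, Eriksen, Ibarra, Okonkwo, Nakamura. So position 1.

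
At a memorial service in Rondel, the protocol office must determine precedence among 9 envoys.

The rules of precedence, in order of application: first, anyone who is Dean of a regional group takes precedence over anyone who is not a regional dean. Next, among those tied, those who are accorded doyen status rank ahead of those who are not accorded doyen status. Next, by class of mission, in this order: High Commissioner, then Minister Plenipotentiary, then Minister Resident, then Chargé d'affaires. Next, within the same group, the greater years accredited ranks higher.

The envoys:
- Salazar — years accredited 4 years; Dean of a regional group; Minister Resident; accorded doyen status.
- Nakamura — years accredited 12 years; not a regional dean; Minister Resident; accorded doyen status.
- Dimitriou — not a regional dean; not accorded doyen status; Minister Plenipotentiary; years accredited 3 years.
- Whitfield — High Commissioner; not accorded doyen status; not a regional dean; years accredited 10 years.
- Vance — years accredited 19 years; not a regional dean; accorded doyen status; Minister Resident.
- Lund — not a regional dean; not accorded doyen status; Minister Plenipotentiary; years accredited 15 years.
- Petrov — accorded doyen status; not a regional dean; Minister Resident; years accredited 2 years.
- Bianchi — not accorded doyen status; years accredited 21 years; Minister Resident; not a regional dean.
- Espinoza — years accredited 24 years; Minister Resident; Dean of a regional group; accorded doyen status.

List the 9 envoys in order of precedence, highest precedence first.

By the first rule: Espinoza and Salazar (both Dean of a regional group); then Vance, Nakamura, Petrov, Whitfield, Lund, Dimitriou and Bianchi (each not a regional dean).
Espinoza and Salazar are each accorded doyen status, so the next rule applies.
Espinoza and Salazar are each Minister Resident, so the next rule applies.
Among Espinoza and Salazar, by years accredited (higher first): Espinoza (24 years) before Salazar (4 years).
Among Vance, Nakamura, Petrov, Whitfield, Lund, Dimitriou and Bianchi, accorded doyen status before not accorded doyen status: Vance, Nakamura and Petrov (accorded doyen status) before Whitfield, Lund, Dimitriou and Bianchi (not accorded doyen status).
Vance, Nakamura and Petrov are each Minister Resident, so the next rule applies.
Among Vance, Nakamura and Petrov, by years accredited (higher first): Vance (19 years) before Nakamura (12 years) before Petrov (2 years).
Among Whitfield, Lund, Dimitriou and Bianchi, by class of mission: Whitfield (High Commissioner) before Lund and Dimitriou (Minister Plenipotentiary) before Bianchi (Minister Resident).
Among Lund and Dimitriou, by years accredited (higher first): Lund (15 years) before Dimitriou (3 years).
Full order: Espinoza, Salazar, Vance, Nakamura, Petrov, Whitfield, Lund, Dimitriou, Bianchi.

Espinoza, Salazar, Vance, Nakamura, Petrov, Whitfield, Lund, Dimitriou, Bianchi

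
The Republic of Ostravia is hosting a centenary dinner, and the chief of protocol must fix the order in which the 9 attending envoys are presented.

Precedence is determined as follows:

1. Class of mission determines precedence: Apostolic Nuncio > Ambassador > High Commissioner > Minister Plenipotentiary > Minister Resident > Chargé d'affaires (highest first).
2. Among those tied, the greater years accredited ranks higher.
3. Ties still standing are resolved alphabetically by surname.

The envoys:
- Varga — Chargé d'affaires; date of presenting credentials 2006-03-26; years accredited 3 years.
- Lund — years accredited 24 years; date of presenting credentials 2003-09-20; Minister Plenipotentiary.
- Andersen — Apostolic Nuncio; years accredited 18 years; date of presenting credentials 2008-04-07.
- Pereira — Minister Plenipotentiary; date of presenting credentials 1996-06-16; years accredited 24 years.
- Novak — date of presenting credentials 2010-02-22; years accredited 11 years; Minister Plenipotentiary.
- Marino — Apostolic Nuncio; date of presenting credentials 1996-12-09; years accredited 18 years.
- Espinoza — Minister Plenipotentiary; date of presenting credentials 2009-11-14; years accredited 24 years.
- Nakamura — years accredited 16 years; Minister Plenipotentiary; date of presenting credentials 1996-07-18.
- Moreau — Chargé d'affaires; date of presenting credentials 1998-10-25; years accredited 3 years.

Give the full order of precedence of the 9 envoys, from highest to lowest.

Andersen, Marino, Espinoza, Lund, Pereira, Nakamura, Novak, Moreau, Varga

By class of mission: Andersen and Marino (Apostolic Nuncio); then Espinoza, Lund, Pereira, Nakamura and Novak (Minister Plenipotentiary); then Moreau and Varga (Chargé d'affaires).
Andersen and Marino both have years accredited 18 years, so the next rule applies.
Among Andersen and Marino, alphabetically by surname: Andersen before Marino.
Among Espinoza, Lund, Pereira, Nakamura and Novak, by years accredited (higher first): Espinoza, Lund and Pereira (24 years) before Nakamura (16 years) before Novak (11 years).
Among Espinoza, Lund and Pereira, alphabetically by surname: Espinoza before Lund before Pereira.
Moreau and Varga both have years accredited 3 years, so the next rule applies.
Among Moreau and Varga, alphabetically by surname: Moreau before Varga.
Full order: Andersen, Marino, Espinoza, Lund, Pereira, Nakamura, Novak, Moreau, Varga.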